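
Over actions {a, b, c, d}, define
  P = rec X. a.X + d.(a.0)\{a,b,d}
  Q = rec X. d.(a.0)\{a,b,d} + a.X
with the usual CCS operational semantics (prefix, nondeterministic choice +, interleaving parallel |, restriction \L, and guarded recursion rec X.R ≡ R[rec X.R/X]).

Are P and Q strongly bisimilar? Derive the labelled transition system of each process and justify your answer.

P's transition system — 2 states:
  m0 = rec X. a.X + d.(a.0)\{a,b,d} ⊢ -a-> m0, -d-> m1
  m1 = (a.0)\{a,b,d} ⊢ stopped
Q's transition system — 2 states:
  n0 = rec X. d.(a.0)\{a,b,d} + a.X ⊢ -a-> n0, -d-> n1
  n1 = (a.0)\{a,b,d} ⊢ stopped
Partition-refinement fixed point:
  B0 = {m0, n0}
  B1 = {m1, n1}
m0 ∈ B0, n0 ∈ B0 → same block

bisimilar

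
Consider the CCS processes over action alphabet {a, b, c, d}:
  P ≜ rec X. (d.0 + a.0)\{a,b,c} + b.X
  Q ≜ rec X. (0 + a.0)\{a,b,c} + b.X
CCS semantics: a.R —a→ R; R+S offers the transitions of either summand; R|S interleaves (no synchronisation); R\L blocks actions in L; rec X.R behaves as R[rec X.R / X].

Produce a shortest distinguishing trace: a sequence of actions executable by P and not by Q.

d

Reachable graph of P (2 states):
  p0 = rec X. (d.0 + a.0)\{a,b,c} + b.X :: =b=> p0, =d=> p1
  p1 = 0\{a,b,c} :: ∅
Reachable graph of Q (1 states):
  q0 = rec X. (0 + a.0)\{a,b,c} + b.X :: =b=> q0
Trace ⟨d⟩ through P, begin at {p0}:
  after d @ step 1: {p1}
  ✓ P
Trace ⟨d⟩ through Q, begin at {q0}:
  after d @ step 1: no successor for Q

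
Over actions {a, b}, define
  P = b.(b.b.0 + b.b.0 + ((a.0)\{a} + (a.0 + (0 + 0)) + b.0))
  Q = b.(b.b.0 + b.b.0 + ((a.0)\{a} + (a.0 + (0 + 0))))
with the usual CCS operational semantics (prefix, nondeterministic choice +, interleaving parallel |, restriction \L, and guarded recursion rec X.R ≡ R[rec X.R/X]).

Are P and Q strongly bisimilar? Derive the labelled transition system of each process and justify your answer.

LTS(P): 4 reachable states
  m0 = b.(b.b.0 + b.b.0 + ((a.0)\{a} + (a.0 + (0 + 0)) + b.0)) has moves --b--▸ m1
  m1 = b.b.0 + b.b.0 + ((a.0)\{a} + (a.0 + (0 + 0)) + b.0) has moves --a--▸ m2, --b--▸ m2, --b--▸ m3
  m2 = 0 has moves deadlocked
  m3 = b.0 has moves --b--▸ m2
LTS(Q): 4 reachable states
  n0 = b.(b.b.0 + b.b.0 + ((a.0)\{a} + (a.0 + (0 + 0)))) has moves --b--▸ n1
  n1 = b.b.0 + b.b.0 + ((a.0)\{a} + (a.0 + (0 + 0))) has moves --a--▸ n2, --b--▸ n3
  n2 = 0 has moves deadlocked
  n3 = b.0 has moves --b--▸ n2
Partition-refinement fixed point:
  B0 = {m0}
  B1 = {m1}
  B2 = {m2, n2}
  B3 = {m3, n3}
  B4 = {n0}
  B5 = {n1}
m0 ∈ B0, n0 ∈ B4 → different blocks

NO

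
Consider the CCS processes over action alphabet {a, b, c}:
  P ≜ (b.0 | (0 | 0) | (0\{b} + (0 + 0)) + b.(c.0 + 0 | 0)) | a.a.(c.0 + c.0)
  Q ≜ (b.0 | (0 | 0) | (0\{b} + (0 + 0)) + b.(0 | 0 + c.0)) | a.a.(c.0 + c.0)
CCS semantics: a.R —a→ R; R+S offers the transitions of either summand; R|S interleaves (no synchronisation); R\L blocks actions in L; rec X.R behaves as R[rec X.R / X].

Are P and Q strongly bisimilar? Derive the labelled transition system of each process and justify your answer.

Reachable graph of P (16 states):
  u0 = (b.0 | (0 | 0) | (0\{b} + (0 + 0)) + b.(c.0 + 0 | 0)) | a.a.(c.0 + c.0) | --a--▸ u1, --b--▸ u2, --b--▸ u3
  u1 = (b.0 | (0 | 0) | (0\{b} + (0 + 0)) + b.(c.0 + 0 | 0)) | a.(c.0 + c.0) | --a--▸ u4, --b--▸ u5, --b--▸ u6
  u2 = (c.0 + 0 | 0) | a.a.(c.0 + c.0) | --a--▸ u5, --c--▸ u7
  u3 = 0 | (0 | 0) | (0\{b} + (0 + 0)) | a.a.(c.0 + c.0) | --a--▸ u6
  u4 = (b.0 | (0 | 0) | (0\{b} + (0 + 0)) + b.(c.0 + 0 | 0)) | (c.0 + c.0) | --b--▸ u8, --b--▸ u9, --c--▸ u10
  u5 = (c.0 + 0 | 0) | a.(c.0 + c.0) | --a--▸ u8, --c--▸ u11
  u6 = 0 | (0 | 0) | (0\{b} + (0 + 0)) | a.(c.0 + c.0) | --a--▸ u9
  u7 = 0 | a.a.(c.0 + c.0) | --a--▸ u11
  u8 = (c.0 + 0 | 0) | (c.0 + c.0) | --c--▸ u12, --c--▸ u13
  u9 = 0 | (0 | 0) | (0\{b} + (0 + 0)) | (c.0 + c.0) | --c--▸ u14
  u10 = (b.0 | (0 | 0) | (0\{b} + (0 + 0)) + b.(c.0 + 0 | 0)) | 0 | --b--▸ u12, --b--▸ u14
  u11 = 0 | a.(c.0 + c.0) | --a--▸ u13
  u12 = (c.0 + 0 | 0) | 0 | --c--▸ u15
  u13 = 0 | (c.0 + c.0) | --c--▸ u15
  u14 = 0 | (0 | 0) | (0\{b} + (0 + 0)) | 0 | ∅
  u15 = 0 | 0 | ∅
Reachable graph of Q (16 states):
  v0 = (b.0 | (0 | 0) | (0\{b} + (0 + 0)) + b.(0 | 0 + c.0)) | a.a.(c.0 + c.0) | --a--▸ v1, --b--▸ v2, --b--▸ v3
  v1 = (b.0 | (0 | 0) | (0\{b} + (0 + 0)) + b.(0 | 0 + c.0)) | a.(c.0 + c.0) | --a--▸ v4, --b--▸ v5, --b--▸ v6
  v2 = (0 | 0 + c.0) | a.a.(c.0 + c.0) | --a--▸ v5, --c--▸ v7
  v3 = 0 | (0 | 0) | (0\{b} + (0 + 0)) | a.a.(c.0 + c.0) | --a--▸ v6
  v4 = (b.0 | (0 | 0) | (0\{b} + (0 + 0)) + b.(0 | 0 + c.0)) | (c.0 + c.0) | --b--▸ v8, --b--▸ v9, --c--▸ v10
  v5 = (0 | 0 + c.0) | a.(c.0 + c.0) | --a--▸ v8, --c--▸ v11
  v6 = 0 | (0 | 0) | (0\{b} + (0 + 0)) | a.(c.0 + c.0) | --a--▸ v9
  v7 = 0 | a.a.(c.0 + c.0) | --a--▸ v11
  v8 = (0 | 0 + c.0) | (c.0 + c.0) | --c--▸ v12, --c--▸ v13
  v9 = 0 | (0 | 0) | (0\{b} + (0 + 0)) | (c.0 + c.0) | --c--▸ v14
  v10 = (b.0 | (0 | 0) | (0\{b} + (0 + 0)) + b.(0 | 0 + c.0)) | 0 | --b--▸ v12, --b--▸ v14
  v11 = 0 | a.(c.0 + c.0) | --a--▸ v13
  v12 = (0 | 0 + c.0) | 0 | --c--▸ v15
  v13 = 0 | (c.0 + c.0) | --c--▸ v15
  v14 = 0 | (0 | 0) | (0\{b} + (0 + 0)) | 0 | ∅
  v15 = 0 | 0 | ∅
Coarsest stable partition (strong bisimilarity classes):
  B0 = {u0, v0}
  B1 = {u1, v1}
  B2 = {u11, u6, v11, v6}
  B3 = {u12, u13, u9, v12, v13, v9}
  B4 = {u14, u15, v14, v15}
  B5 = {u4, v4}
  B6 = {u8, v8}
  B7 = {u10, v10}
  B8 = {u5, v5}
  B9 = {u3, u7, v3, v7}
  B10 = {u2, v2}
u0 ∈ B0, v0 ∈ B0 → same block

P ~ Q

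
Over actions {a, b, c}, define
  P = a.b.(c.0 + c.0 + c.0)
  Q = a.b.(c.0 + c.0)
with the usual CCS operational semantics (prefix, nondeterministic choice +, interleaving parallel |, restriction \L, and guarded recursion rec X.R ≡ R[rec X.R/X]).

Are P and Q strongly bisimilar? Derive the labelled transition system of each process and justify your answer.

bisimilar

LTS(P): 4 reachable states
  m0 = a.b.(c.0 + c.0 + c.0) :: -a-> m1
  m1 = b.(c.0 + c.0 + c.0) :: -b-> m2
  m2 = c.0 + c.0 + c.0 :: -c-> m3
  m3 = 0 :: (no moves)
LTS(Q): 4 reachable states
  n0 = a.b.(c.0 + c.0) :: -a-> n1
  n1 = b.(c.0 + c.0) :: -b-> n2
  n2 = c.0 + c.0 :: -c-> n3
  n3 = 0 :: (no moves)
Partition-refinement fixed point:
  B0 = {m0, n0}
  B1 = {m1, n1}
  B2 = {m2, n2}
  B3 = {m3, n3}
m0 ∈ B0, n0 ∈ B0 → same block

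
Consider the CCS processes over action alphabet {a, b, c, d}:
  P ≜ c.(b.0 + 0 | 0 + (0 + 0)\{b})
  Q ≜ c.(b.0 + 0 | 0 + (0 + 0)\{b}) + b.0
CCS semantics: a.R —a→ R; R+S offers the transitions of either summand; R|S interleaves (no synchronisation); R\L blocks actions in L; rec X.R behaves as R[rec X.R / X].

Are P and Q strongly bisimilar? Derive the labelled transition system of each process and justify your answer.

P ≁ Q

P's transition system — 3 states:
  m0 = c.(b.0 + 0 | 0 + (0 + 0)\{b}) | --c--▸ m1
  m1 = b.0 + 0 | 0 + (0 + 0)\{b} | --b--▸ m2
  m2 = 0 | ∅
Q's transition system — 3 states:
  n0 = c.(b.0 + 0 | 0 + (0 + 0)\{b}) + b.0 | --b--▸ n1, --c--▸ n2
  n1 = 0 | ∅
  n2 = b.0 + 0 | 0 + (0 + 0)\{b} | --b--▸ n1
Bisimilarity quotient blocks:
  B0 = {m0}
  B1 = {m1, n2}
  B2 = {m2, n1}
  B3 = {n0}
m0 ∈ B0, n0 ∈ B3 → different blocks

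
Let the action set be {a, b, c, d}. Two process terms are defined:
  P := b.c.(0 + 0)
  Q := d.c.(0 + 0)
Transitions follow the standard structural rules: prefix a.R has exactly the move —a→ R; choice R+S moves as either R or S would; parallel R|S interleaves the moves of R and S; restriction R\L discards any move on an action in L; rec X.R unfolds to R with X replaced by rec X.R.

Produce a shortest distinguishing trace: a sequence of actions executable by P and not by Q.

b

Reachable graph of P (3 states):
  p0 = b.c.(0 + 0) :: --b--▸ p1
  p1 = c.(0 + 0) :: --c--▸ p2
  p2 = 0 + 0 :: ·
Reachable graph of Q (3 states):
  q0 = d.c.(0 + 0) :: --d--▸ q1
  q1 = c.(0 + 0) :: --c--▸ q2
  q2 = 0 + 0 :: ·
Executing b from P (initial set {p0}):
  step 1 (b): {p1}
  ✓ P
Executing b from Q (initial set {q0}):
  step 1 (b): ∅ (Q stuck)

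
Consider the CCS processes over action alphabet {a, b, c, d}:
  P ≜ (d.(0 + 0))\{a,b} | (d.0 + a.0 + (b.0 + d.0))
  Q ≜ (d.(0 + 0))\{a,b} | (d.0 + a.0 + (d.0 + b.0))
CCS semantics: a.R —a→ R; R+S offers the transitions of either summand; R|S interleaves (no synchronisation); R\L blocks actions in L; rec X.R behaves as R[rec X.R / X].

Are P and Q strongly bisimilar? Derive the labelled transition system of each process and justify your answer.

bisimilar

LTS(P): 4 reachable states
  s0 = (d.(0 + 0))\{a,b} | (d.0 + a.0 + (b.0 + d.0)) | —a→ s1, —b→ s1, —d→ s1, —d→ s2
  s1 = (d.(0 + 0))\{a,b} | 0 | —d→ s3
  s2 = (0 + 0)\{a,b} | (d.0 + a.0 + (b.0 + d.0)) | —a→ s3, —b→ s3, —d→ s3
  s3 = (0 + 0)\{a,b} | 0 | deadlocked
LTS(Q): 4 reachable states
  t0 = (d.(0 + 0))\{a,b} | (d.0 + a.0 + (d.0 + b.0)) | —a→ t1, —b→ t1, —d→ t1, —d→ t2
  t1 = (d.(0 + 0))\{a,b} | 0 | —d→ t3
  t2 = (0 + 0)\{a,b} | (d.0 + a.0 + (d.0 + b.0)) | —a→ t3, —b→ t3, —d→ t3
  t3 = (0 + 0)\{a,b} | 0 | deadlocked
Partition-refinement fixed point:
  B0 = {s0, t0}
  B1 = {s1, t1}
  B2 = {s3, t3}
  B3 = {s2, t2}
s0 ∈ B0, t0 ∈ B0 → same block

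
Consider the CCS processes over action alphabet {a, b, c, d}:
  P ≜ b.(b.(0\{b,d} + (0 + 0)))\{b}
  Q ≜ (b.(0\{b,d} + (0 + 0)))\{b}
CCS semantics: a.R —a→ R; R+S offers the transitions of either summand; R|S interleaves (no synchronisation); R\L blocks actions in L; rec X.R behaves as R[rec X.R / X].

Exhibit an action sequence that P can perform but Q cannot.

Reachable graph of P (2 states):
  p0 = b.(b.(0\{b,d} + (0 + 0)))\{b} | -b-> p1
  p1 = (b.(0\{b,d} + (0 + 0)))\{b} | (no moves)
Reachable graph of Q (1 states):
  q0 = (b.(0\{b,d} + (0 + 0)))\{b} | (no moves)
Run σ = ⟨b⟩ on P: start {p0}
  after b @ step 1: {p1}
  ✓ P
Run σ = ⟨b⟩ on Q: start {q0}
  after b @ step 1: ∅  — Q cannot continue

b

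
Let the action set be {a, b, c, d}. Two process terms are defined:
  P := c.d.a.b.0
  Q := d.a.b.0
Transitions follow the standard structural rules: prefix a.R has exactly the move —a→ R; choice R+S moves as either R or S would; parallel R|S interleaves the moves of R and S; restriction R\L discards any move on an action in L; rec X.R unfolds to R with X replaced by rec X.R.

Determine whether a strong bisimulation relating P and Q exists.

Reachable graph of P (5 states):
  s0 = c.d.a.b.0 has moves ··c··> s1
  s1 = d.a.b.0 has moves ··d··> s2
  s2 = a.b.0 has moves ··a··> s3
  s3 = b.0 has moves ··b··> s4
  s4 = 0 has moves ·
Reachable graph of Q (4 states):
  t0 = d.a.b.0 has moves ··d··> t1
  t1 = a.b.0 has moves ··a··> t2
  t2 = b.0 has moves ··b··> t3
  t3 = 0 has moves ·
Coarsest stable partition (strong bisimilarity classes):
  B0 = {s0}
  B1 = {s1, t0}
  B2 = {s2, t1}
  B3 = {s3, t2}
  B4 = {s4, t3}
s0 ∈ B0, t0 ∈ B1 → different blocks

P ≁ Q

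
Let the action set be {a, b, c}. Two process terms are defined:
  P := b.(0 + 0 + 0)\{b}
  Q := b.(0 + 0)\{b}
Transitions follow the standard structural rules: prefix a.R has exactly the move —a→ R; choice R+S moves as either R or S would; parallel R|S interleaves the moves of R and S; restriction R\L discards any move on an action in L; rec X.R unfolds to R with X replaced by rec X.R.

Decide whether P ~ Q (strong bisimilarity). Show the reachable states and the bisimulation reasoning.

LTS(P): 2 reachable states
  s0 = b.(0 + 0 + 0)\{b} has moves ··b··> s1
  s1 = (0 + 0 + 0)\{b} has moves ·
LTS(Q): 2 reachable states
  t0 = b.(0 + 0)\{b} has moves ··b··> t1
  t1 = (0 + 0)\{b} has moves ·
Coarsest stable partition (strong bisimilarity classes):
  B0 = {s0, t0}
  B1 = {s1, t1}
s0 ∈ B0, t0 ∈ B0 → same block

bisimilar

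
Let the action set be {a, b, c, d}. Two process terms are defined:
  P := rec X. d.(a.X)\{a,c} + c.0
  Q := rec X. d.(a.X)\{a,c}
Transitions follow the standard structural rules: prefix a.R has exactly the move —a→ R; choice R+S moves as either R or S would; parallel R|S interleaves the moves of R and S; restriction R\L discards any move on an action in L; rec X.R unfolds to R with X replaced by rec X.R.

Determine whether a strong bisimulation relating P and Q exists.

P's transition system — 3 states:
  s0 = rec X. d.(a.X)\{a,c} + c.0 has moves —c→ s1, —d→ s2
  s1 = 0 has moves ∅
  s2 = (a.(rec X. d.(a.X)\{a,c} + c.0))\{a,c} has moves ∅
Q's transition system — 2 states:
  t0 = rec X. d.(a.X)\{a,c} has moves —d→ t1
  t1 = (a.(rec X. d.(a.X)\{a,c}))\{a,c} has moves ∅
Partition-refinement fixed point:
  B0 = {s0}
  B1 = {s1, s2, t1}
  B2 = {t0}
s0 ∈ B0, t0 ∈ B2 → different blocks

not bisimilar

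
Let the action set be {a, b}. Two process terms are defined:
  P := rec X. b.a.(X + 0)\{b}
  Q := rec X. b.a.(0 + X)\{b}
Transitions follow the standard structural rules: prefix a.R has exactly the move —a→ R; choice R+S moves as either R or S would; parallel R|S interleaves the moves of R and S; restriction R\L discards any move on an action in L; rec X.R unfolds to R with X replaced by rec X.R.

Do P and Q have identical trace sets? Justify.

LTS(P): 3 reachable states
  s0 = rec X. b.a.(X + 0)\{b} :: =b=> s1
  s1 = a.((rec X. b.a.(X + 0)\{b}) + 0)\{b} :: =a=> s2
  s2 = ((rec X. b.a.(X + 0)\{b}) + 0)\{b} :: deadlocked
LTS(Q): 3 reachable states
  t0 = rec X. b.a.(0 + X)\{b} :: =b=> t1
  t1 = a.(0 + (rec X. b.a.(0 + X)\{b}))\{b} :: =a=> t2
  t2 = (0 + (rec X. b.a.(0 + X)\{b}))\{b} :: deadlocked
Bisimilarity quotient blocks:
  B0 = {s0, t0}
  B1 = {s1, t1}
  B2 = {s2, t2}
s0 ∈ B0, t0 ∈ B0 → same block
Bisimilar ⇒ trace-equivalent.

traces(P) = traces(Q)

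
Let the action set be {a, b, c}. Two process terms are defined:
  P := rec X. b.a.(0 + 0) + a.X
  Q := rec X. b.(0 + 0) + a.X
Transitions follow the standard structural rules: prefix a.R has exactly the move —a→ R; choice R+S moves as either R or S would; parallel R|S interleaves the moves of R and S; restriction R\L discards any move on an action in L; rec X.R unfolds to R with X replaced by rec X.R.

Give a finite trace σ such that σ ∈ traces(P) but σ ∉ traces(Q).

Reachable graph of P (3 states):
  s0 = rec X. b.a.(0 + 0) + a.X ⊢ =a=> s0, =b=> s1
  s1 = a.(0 + 0) ⊢ =a=> s2
  s2 = 0 + 0 ⊢ ·
Reachable graph of Q (2 states):
  t0 = rec X. b.(0 + 0) + a.X ⊢ =a=> t0, =b=> t1
  t1 = 0 + 0 ⊢ ·
Run σ = ⟨ba⟩ on P: start {s0}
  step 1 (b): {s1}
  step 2 (a): {s2}
  — P admits the full trace.
Run σ = ⟨ba⟩ on Q: start {t0}
  step 1 (b): {t1}
  step 2 (a): ∅ (Q stuck)

ba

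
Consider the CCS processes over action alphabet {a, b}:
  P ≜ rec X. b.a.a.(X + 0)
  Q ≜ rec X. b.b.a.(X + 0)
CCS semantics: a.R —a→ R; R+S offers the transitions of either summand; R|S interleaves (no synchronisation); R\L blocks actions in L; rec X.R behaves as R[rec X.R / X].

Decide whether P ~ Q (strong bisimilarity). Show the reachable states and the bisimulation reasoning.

P ≁ Q

P's transition system — 4 states:
  u0 = rec X. b.a.a.(X + 0) :: =b=> u1
  u1 = a.a.((rec X. b.a.a.(X + 0)) + 0) :: =a=> u2
  u2 = a.((rec X. b.a.a.(X + 0)) + 0) :: =a=> u3
  u3 = (rec X. b.a.a.(X + 0)) + 0 :: =b=> u1
Q's transition system — 4 states:
  v0 = rec X. b.b.a.(X + 0) :: =b=> v1
  v1 = b.a.((rec X. b.b.a.(X + 0)) + 0) :: =b=> v2
  v2 = a.((rec X. b.b.a.(X + 0)) + 0) :: =a=> v3
  v3 = (rec X. b.b.a.(X + 0)) + 0 :: =b=> v1
Partition-refinement fixed point:
  B0 = {u0, u3}
  B1 = {u1}
  B2 = {u2}
  B3 = {v0, v3}
  B4 = {v1}
  B5 = {v2}
u0 ∈ B0, v0 ∈ B3 → different blocks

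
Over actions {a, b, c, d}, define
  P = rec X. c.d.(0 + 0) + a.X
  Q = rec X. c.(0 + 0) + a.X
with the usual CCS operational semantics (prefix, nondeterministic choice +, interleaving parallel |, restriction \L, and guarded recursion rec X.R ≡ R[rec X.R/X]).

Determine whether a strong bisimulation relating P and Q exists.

P ≁ Q

P's transition system — 3 states:
  p0 = rec X. c.d.(0 + 0) + a.X ⊢ ··a··> p0, ··c··> p1
  p1 = d.(0 + 0) ⊢ ··d··> p2
  p2 = 0 + 0 ⊢ (no moves)
Q's transition system — 2 states:
  q0 = rec X. c.(0 + 0) + a.X ⊢ ··a··> q0, ··c··> q1
  q1 = 0 + 0 ⊢ (no moves)
Partition-refinement fixed point:
  B0 = {p0}
  B1 = {p1}
  B2 = {p2, q1}
  B3 = {q0}
p0 ∈ B0, q0 ∈ B3 → different blocks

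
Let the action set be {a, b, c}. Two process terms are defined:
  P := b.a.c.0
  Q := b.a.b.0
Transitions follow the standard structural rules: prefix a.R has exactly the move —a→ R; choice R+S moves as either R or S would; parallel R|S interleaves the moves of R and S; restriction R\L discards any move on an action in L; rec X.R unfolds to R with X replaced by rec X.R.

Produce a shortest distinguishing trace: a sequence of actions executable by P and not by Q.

bac

Reachable graph of P (4 states):
  m0 = b.a.c.0 ⊢ -b-> m1
  m1 = a.c.0 ⊢ -a-> m2
  m2 = c.0 ⊢ -c-> m3
  m3 = 0 ⊢ (no moves)
Reachable graph of Q (4 states):
  n0 = b.a.b.0 ⊢ -b-> n1
  n1 = a.b.0 ⊢ -a-> n2
  n2 = b.0 ⊢ -b-> n3
  n3 = 0 ⊢ (no moves)
Executing bac from P (initial set {m0}):
  [1] b ⇒ {m1}
  [2] a ⇒ {m2}
  [3] c ⇒ {m3}
  ✓ P
Executing bac from Q (initial set {n0}):
  [1] b ⇒ {n1}
  [2] a ⇒ {n2}
  [3] c ⇒ ∅  — Q cannot continue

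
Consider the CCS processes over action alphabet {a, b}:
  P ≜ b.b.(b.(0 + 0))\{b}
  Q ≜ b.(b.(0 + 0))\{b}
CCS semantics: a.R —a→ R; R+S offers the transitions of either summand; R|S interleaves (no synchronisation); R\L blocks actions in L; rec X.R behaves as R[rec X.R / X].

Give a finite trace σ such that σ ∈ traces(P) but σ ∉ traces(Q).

LTS(P): 3 reachable states
  u0 = b.b.(b.(0 + 0))\{b} :: -b-> u1
  u1 = b.(b.(0 + 0))\{b} :: -b-> u2
  u2 = (b.(0 + 0))\{b} :: deadlocked
LTS(Q): 2 reachable states
  v0 = b.(b.(0 + 0))\{b} :: -b-> v1
  v1 = (b.(0 + 0))\{b} :: deadlocked
Run σ = ⟨bb⟩ on P: start {u0}
  step 1 (b): {u1}
  step 2 (b): {u2}
  ✓ P
Run σ = ⟨bb⟩ on Q: start {v0}
  step 1 (b): {v1}
  step 2 (b): no successor for Q

bb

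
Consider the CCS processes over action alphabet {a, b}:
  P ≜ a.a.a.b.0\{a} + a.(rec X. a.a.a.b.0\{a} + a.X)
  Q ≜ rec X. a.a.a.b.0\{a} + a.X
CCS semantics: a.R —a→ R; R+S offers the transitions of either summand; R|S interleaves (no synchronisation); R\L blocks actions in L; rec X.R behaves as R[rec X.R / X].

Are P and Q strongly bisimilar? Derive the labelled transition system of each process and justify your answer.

bisimilar

LTS(P): 6 reachable states
  s0 = a.a.a.b.0\{a} + a.(rec X. a.a.a.b.0\{a} + a.X) | ··a··> s1, ··a··> s2
  s1 = a.a.b.0\{a} | ··a··> s3
  s2 = rec X. a.a.a.b.0\{a} + a.X | ··a··> s1, ··a··> s2
  s3 = a.b.0\{a} | ··a··> s4
  s4 = b.0\{a} | ··b··> s5
  s5 = 0\{a} | (no moves)
LTS(Q): 5 reachable states
  t0 = rec X. a.a.a.b.0\{a} + a.X | ··a··> t0, ··a··> t1
  t1 = a.a.b.0\{a} | ··a··> t2
  t2 = a.b.0\{a} | ··a··> t3
  t3 = b.0\{a} | ··b··> t4
  t4 = 0\{a} | (no moves)
Partition-refinement fixed point:
  B0 = {s0, s2, t0}
  B1 = {s1, t1}
  B2 = {s3, t2}
  B3 = {s4, t3}
  B4 = {s5, t4}
s0 ∈ B0, t0 ∈ B0 → same block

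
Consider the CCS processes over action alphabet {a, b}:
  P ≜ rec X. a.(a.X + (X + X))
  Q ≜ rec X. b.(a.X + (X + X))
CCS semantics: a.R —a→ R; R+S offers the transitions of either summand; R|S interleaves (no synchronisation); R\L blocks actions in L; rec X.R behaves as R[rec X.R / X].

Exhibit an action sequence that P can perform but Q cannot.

a

P's transition system — 2 states:
  u0 = rec X. a.(a.X + (X + X)) has moves -a-> u1
  u1 = a.(rec X. a.(a.X + (X + X))) + ((rec X. a.(a.X + (X + X))) + (rec X. a.(a.X + (X + X)))) has moves -a-> u0, -a-> u1
Q's transition system — 2 states:
  v0 = rec X. b.(a.X + (X + X)) has moves -b-> v1
  v1 = a.(rec X. b.(a.X + (X + X))) + ((rec X. b.(a.X + (X + X))) + (rec X. b.(a.X + (X + X)))) has moves -a-> v0, -b-> v1
Trace ⟨a⟩ through P, begin at {u0}:
  [1] a ⇒ {u1}
  P completes σ.
Trace ⟨a⟩ through Q, begin at {v0}:
  [1] a ⇒ no successor for Q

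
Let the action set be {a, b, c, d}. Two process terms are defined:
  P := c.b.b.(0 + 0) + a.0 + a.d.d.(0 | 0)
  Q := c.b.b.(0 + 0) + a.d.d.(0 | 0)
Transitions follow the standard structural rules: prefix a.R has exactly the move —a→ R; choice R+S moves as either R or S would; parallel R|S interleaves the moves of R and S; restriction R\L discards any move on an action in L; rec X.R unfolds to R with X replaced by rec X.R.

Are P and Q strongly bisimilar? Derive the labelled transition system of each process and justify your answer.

P's transition system — 8 states:
  s0 = c.b.b.(0 + 0) + a.0 + a.d.d.(0 | 0) has moves ··a··> s1, ··a··> s2, ··c··> s3
  s1 = 0 has moves ·
  s2 = d.d.(0 | 0) has moves ··d··> s4
  s3 = b.b.(0 + 0) has moves ··b··> s5
  s4 = d.(0 | 0) has moves ··d··> s6
  s5 = b.(0 + 0) has moves ··b··> s7
  s6 = 0 | 0 has moves ·
  s7 = 0 + 0 has moves ·
Q's transition system — 7 states:
  t0 = c.b.b.(0 + 0) + a.d.d.(0 | 0) has moves ··a··> t1, ··c··> t2
  t1 = d.d.(0 | 0) has moves ··d··> t3
  t2 = b.b.(0 + 0) has moves ··b··> t4
  t3 = d.(0 | 0) has moves ··d··> t5
  t4 = b.(0 + 0) has moves ··b··> t6
  t5 = 0 | 0 has moves ·
  t6 = 0 + 0 has moves ·
Bisimilarity quotient blocks:
  B0 = {s0}
  B1 = {s1, s6, s7, t5, t6}
  B2 = {s2, t1}
  B3 = {s4, t3}
  B4 = {s3, t2}
  B5 = {s5, t4}
  B6 = {t0}
s0 ∈ B0, t0 ∈ B6 → different blocks

not bisimilar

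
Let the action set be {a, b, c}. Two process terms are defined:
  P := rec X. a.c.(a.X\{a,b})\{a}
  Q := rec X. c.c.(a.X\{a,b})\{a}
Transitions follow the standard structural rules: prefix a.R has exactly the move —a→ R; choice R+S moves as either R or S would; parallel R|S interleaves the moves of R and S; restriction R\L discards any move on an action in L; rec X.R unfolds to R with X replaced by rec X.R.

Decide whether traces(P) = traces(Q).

traces(P) ≠ traces(Q) — witness ⟨a⟩

P's transition system — 3 states:
  m0 = rec X. a.c.(a.X\{a,b})\{a} :: --a--▸ m1
  m1 = c.(a.(rec X. a.c.(a.X\{a,b})\{a})\{a,b})\{a} :: --c--▸ m2
  m2 = (a.(rec X. a.c.(a.X\{a,b})\{a})\{a,b})\{a} :: ·
Q's transition system — 3 states:
  n0 = rec X. c.c.(a.X\{a,b})\{a} :: --c--▸ n1
  n1 = c.(a.(rec X. c.c.(a.X\{a,b})\{a})\{a,b})\{a} :: --c--▸ n2
  n2 = (a.(rec X. c.c.(a.X\{a,b})\{a})\{a,b})\{a} :: ·
Trace ⟨a⟩ through P, begin at {m0}:
  step 1 (a): {m1}
  ✓ P
Trace ⟨a⟩ through Q, begin at {n0}:
  step 1 (a): no successor for Q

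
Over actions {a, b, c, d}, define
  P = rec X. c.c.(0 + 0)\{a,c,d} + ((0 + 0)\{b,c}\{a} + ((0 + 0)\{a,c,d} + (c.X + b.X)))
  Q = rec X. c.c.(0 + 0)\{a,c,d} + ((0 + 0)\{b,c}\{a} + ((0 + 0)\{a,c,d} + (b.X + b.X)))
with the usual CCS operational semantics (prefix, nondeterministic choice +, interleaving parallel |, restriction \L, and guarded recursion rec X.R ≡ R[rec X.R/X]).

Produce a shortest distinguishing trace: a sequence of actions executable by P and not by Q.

P's transition system — 3 states:
  m0 = rec X. c.c.(0 + 0)\{a,c,d} + ((0 + 0)\{b,c}\{a} + ((0 + 0)\{a,c,d} + (c.X + b.X))) has moves -b-> m0, -c-> m0, -c-> m1
  m1 = c.(0 + 0)\{a,c,d} has moves -c-> m2
  m2 = (0 + 0)\{a,c,d} has moves stopped
Q's transition system — 3 states:
  n0 = rec X. c.c.(0 + 0)\{a,c,d} + ((0 + 0)\{b,c}\{a} + ((0 + 0)\{a,c,d} + (b.X + b.X))) has moves -b-> n0, -c-> n1
  n1 = c.(0 + 0)\{a,c,d} has moves -c-> n2
  n2 = (0 + 0)\{a,c,d} has moves stopped
Trace ⟨cb⟩ through P, begin at {m0}:
  after c @ step 1: {m0, m1}
  after b @ step 2: {m0}
  ✓ P
Trace ⟨cb⟩ through Q, begin at {n0}:
  after c @ step 1: {n1}
  after b @ step 2: no successor for Q

cb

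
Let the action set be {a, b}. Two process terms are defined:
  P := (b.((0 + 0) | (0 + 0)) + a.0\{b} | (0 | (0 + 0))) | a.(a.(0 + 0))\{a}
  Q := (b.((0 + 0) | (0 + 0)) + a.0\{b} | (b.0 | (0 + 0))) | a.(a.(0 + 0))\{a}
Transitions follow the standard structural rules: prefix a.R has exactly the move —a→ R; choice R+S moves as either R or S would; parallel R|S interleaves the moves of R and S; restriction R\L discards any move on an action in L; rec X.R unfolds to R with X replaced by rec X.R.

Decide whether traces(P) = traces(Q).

LTS(P): 6 reachable states
  p0 = (b.((0 + 0) | (0 + 0)) + a.0\{b} | (0 | (0 + 0))) | a.(a.(0 + 0))\{a} → ··a··> p1, ··a··> p2, ··b··> p3
  p1 = (b.((0 + 0) | (0 + 0)) + a.0\{b} | (0 | (0 + 0))) | (a.(0 + 0))\{a} → ··a··> p4, ··b··> p5
  p2 = 0\{b} | (0 | (0 + 0)) | a.(a.(0 + 0))\{a} → ··a··> p4
  p3 = (0 + 0) | (0 + 0) | a.(a.(0 + 0))\{a} → ··a··> p5
  p4 = 0\{b} | (0 | (0 + 0)) | (a.(0 + 0))\{a} → (no moves)
  p5 = (0 + 0) | (0 + 0) | (a.(0 + 0))\{a} → (no moves)
LTS(Q): 10 reachable states
  q0 = (b.((0 + 0) | (0 + 0)) + a.0\{b} | (b.0 | (0 + 0))) | a.(a.(0 + 0))\{a} → ··a··> q1, ··a··> q2, ··b··> q3, ··b··> q4
  q1 = (b.((0 + 0) | (0 + 0)) + a.0\{b} | (b.0 | (0 + 0))) | (a.(0 + 0))\{a} → ··a··> q5, ··b··> q6, ··b··> q7
  q2 = 0\{b} | (b.0 | (0 + 0)) | a.(a.(0 + 0))\{a} → ··a··> q5, ··b··> q8
  q3 = (0 + 0) | (0 + 0) | a.(a.(0 + 0))\{a} → ··a··> q6
  q4 = a.0\{b} | (0 | (0 + 0)) | a.(a.(0 + 0))\{a} → ··a··> q7, ··a··> q8
  q5 = 0\{b} | (b.0 | (0 + 0)) | (a.(0 + 0))\{a} → ··b··> q9
  q6 = (0 + 0) | (0 + 0) | (a.(0 + 0))\{a} → (no moves)
  q7 = a.0\{b} | (0 | (0 + 0)) | (a.(0 + 0))\{a} → ··a··> q9
  q8 = 0\{b} | (0 | (0 + 0)) | a.(a.(0 + 0))\{a} → ··a··> q9
  q9 = 0\{b} | (0 | (0 + 0)) | (a.(0 + 0))\{a} → (no moves)
Trace ⟨aab⟩ through Q, begin at {q0}:
  after a @ step 1: {q1, q2}
  after a @ step 2: {q5}
  after b @ step 3: {q9}
  ✓ Q
Trace ⟨aab⟩ through P, begin at {p0}:
  after a @ step 1: {p1, p2}
  after a @ step 2: {p4}
  after b @ step 3: no successor for P

traces(P) ≠ traces(Q) — witness ⟨aab⟩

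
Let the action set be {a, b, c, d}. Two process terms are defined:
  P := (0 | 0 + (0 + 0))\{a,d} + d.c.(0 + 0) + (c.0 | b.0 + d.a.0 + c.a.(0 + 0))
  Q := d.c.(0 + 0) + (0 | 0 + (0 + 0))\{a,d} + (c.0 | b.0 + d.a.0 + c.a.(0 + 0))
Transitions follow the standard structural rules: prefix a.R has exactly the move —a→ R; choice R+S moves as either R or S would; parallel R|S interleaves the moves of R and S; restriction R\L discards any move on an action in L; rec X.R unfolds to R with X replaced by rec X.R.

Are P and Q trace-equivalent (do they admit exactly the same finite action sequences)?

YES

LTS(P): 9 reachable states
  u0 = (0 | 0 + (0 + 0))\{a,d} + d.c.(0 + 0) + (c.0 | b.0 + d.a.0 + c.a.(0 + 0)) → --b--▸ u1, --c--▸ u2, --c--▸ u3, --d--▸ u4, --d--▸ u5
  u1 = c.0 | 0 → --c--▸ u6
  u2 = 0 | b.0 → --b--▸ u6
  u3 = a.(0 + 0) → --a--▸ u7
  u4 = a.0 → --a--▸ u8
  u5 = c.(0 + 0) → --c--▸ u7
  u6 = 0 | 0 → (no moves)
  u7 = 0 + 0 → (no moves)
  u8 = 0 → (no moves)
LTS(Q): 9 reachable states
  v0 = d.c.(0 + 0) + (0 | 0 + (0 + 0))\{a,d} + (c.0 | b.0 + d.a.0 + c.a.(0 + 0)) → --b--▸ v1, --c--▸ v2, --c--▸ v3, --d--▸ v4, --d--▸ v5
  v1 = c.0 | 0 → --c--▸ v6
  v2 = 0 | b.0 → --b--▸ v6
  v3 = a.(0 + 0) → --a--▸ v7
  v4 = a.0 → --a--▸ v8
  v5 = c.(0 + 0) → --c--▸ v7
  v6 = 0 | 0 → (no moves)
  v7 = 0 + 0 → (no moves)
  v8 = 0 → (no moves)
Partition-refinement fixed point:
  B0 = {u0, v0}
  B1 = {u1, u5, v1, v5}
  B2 = {u6, u7, u8, v6, v7, v8}
  B3 = {u3, u4, v3, v4}
  B4 = {u2, v2}
u0 ∈ B0, v0 ∈ B0 → same block
Bisimilar ⇒ trace-equivalent.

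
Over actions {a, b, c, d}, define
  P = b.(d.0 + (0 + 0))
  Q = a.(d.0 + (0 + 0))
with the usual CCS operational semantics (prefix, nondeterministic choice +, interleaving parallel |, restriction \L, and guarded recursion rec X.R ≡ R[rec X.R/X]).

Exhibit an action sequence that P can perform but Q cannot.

b

LTS(P): 3 reachable states
  u0 = b.(d.0 + (0 + 0)) | --b--▸ u1
  u1 = d.0 + (0 + 0) | --d--▸ u2
  u2 = 0 | deadlocked
LTS(Q): 3 reachable states
  v0 = a.(d.0 + (0 + 0)) | --a--▸ v1
  v1 = d.0 + (0 + 0) | --d--▸ v2
  v2 = 0 | deadlocked
Trace ⟨b⟩ through P, begin at {u0}:
  [1] b ⇒ {u1}
  P completes σ.
Trace ⟨b⟩ through Q, begin at {v0}:
  [1] b ⇒ ∅ (Q stuck)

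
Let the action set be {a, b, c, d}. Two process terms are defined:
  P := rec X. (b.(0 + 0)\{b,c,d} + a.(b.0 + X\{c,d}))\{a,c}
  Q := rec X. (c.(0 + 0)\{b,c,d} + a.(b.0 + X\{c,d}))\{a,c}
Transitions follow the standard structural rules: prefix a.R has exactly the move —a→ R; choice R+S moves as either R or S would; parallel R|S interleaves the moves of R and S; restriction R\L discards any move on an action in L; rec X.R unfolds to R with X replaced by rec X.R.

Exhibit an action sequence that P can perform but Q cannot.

b

Reachable graph of P (2 states):
  u0 = rec X. (b.(0 + 0)\{b,c,d} + a.(b.0 + X\{c,d}))\{a,c} :: --b--▸ u1
  u1 = (0 + 0)\{b,c,d}\{a,c} :: ∅
Reachable graph of Q (1 states):
  v0 = rec X. (c.(0 + 0)\{b,c,d} + a.(b.0 + X\{c,d}))\{a,c} :: ∅
Run σ = ⟨b⟩ on P: start {u0}
  step 1 (b): {u1}
  — P admits the full trace.
Run σ = ⟨b⟩ on Q: start {v0}
  step 1 (b): ∅  — Q cannot continue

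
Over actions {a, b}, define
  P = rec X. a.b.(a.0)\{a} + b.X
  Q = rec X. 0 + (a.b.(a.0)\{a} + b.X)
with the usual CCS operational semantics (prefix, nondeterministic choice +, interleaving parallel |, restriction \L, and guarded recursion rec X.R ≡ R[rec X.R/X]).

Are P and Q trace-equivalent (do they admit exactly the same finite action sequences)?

YES

LTS(P): 3 reachable states
  s0 = rec X. a.b.(a.0)\{a} + b.X | -a-> s1, -b-> s0
  s1 = b.(a.0)\{a} | -b-> s2
  s2 = (a.0)\{a} | (no moves)
LTS(Q): 3 reachable states
  t0 = rec X. 0 + (a.b.(a.0)\{a} + b.X) | -a-> t1, -b-> t0
  t1 = b.(a.0)\{a} | -b-> t2
  t2 = (a.0)\{a} | (no moves)
Coarsest stable partition (strong bisimilarity classes):
  B0 = {s0, t0}
  B1 = {s1, t1}
  B2 = {s2, t2}
s0 ∈ B0, t0 ∈ B0 → same block
Bisimilar ⇒ trace-equivalent.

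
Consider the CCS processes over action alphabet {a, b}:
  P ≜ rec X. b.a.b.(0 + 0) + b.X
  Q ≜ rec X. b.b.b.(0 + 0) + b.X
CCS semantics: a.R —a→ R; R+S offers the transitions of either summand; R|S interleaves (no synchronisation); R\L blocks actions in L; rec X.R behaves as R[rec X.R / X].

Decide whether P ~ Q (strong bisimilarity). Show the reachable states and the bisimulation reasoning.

Reachable graph of P (4 states):
  p0 = rec X. b.a.b.(0 + 0) + b.X has moves —b→ p0, —b→ p1
  p1 = a.b.(0 + 0) has moves —a→ p2
  p2 = b.(0 + 0) has moves —b→ p3
  p3 = 0 + 0 has moves ·
Reachable graph of Q (4 states):
  q0 = rec X. b.b.b.(0 + 0) + b.X has moves —b→ q0, —b→ q1
  q1 = b.b.(0 + 0) has moves —b→ q2
  q2 = b.(0 + 0) has moves —b→ q3
  q3 = 0 + 0 has moves ·
Partition-refinement fixed point:
  B0 = {p0}
  B1 = {p1}
  B2 = {p2, q2}
  B3 = {p3, q3}
  B4 = {q0}
  B5 = {q1}
p0 ∈ B0, q0 ∈ B4 → different blocks

not bisimilar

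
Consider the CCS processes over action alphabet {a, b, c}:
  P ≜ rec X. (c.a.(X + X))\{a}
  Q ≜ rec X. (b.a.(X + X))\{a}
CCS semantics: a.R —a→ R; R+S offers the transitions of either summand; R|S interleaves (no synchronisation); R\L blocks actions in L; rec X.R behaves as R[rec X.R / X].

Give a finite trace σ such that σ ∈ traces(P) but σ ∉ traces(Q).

c

Reachable graph of P (2 states):
  p0 = rec X. (c.a.(X + X))\{a} | --c--▸ p1
  p1 = (a.((rec X. (c.a.(X + X))\{a}) + (rec X. (c.a.(X + X))\{a})))\{a} | stopped
Reachable graph of Q (2 states):
  q0 = rec X. (b.a.(X + X))\{a} | --b--▸ q1
  q1 = (a.((rec X. (b.a.(X + X))\{a}) + (rec X. (b.a.(X + X))\{a})))\{a} | stopped
Trace ⟨c⟩ through P, begin at {p0}:
  after c @ step 1: {p1}
  — P admits the full trace.
Trace ⟨c⟩ through Q, begin at {q0}:
  after c @ step 1: no successor for Q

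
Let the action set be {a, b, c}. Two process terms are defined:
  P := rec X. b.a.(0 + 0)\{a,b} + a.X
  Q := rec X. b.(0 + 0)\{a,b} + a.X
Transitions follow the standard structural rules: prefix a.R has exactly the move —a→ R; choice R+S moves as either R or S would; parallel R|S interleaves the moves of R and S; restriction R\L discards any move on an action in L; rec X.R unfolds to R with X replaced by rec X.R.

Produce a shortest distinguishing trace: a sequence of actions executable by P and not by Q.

ba

Reachable graph of P (3 states):
  p0 = rec X. b.a.(0 + 0)\{a,b} + a.X | ··a··> p0, ··b··> p1
  p1 = a.(0 + 0)\{a,b} | ··a··> p2
  p2 = (0 + 0)\{a,b} | ·
Reachable graph of Q (2 states):
  q0 = rec X. b.(0 + 0)\{a,b} + a.X | ··a··> q0, ··b··> q1
  q1 = (0 + 0)\{a,b} | ·
Trace ⟨ba⟩ through P, begin at {p0}:
  after b @ step 1: {p1}
  after a @ step 2: {p2}
  ✓ P
Trace ⟨ba⟩ through Q, begin at {q0}:
  after b @ step 1: {q1}
  after a @ step 2: no successor for Q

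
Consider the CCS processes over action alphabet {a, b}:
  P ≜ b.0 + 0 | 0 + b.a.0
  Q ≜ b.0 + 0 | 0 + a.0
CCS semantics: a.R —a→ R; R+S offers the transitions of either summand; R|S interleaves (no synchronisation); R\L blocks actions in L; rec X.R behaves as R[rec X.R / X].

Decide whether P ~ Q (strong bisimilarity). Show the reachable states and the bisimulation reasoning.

Reachable graph of P (3 states):
  m0 = b.0 + 0 | 0 + b.a.0 | —b→ m1, —b→ m2
  m1 = 0 | ∅
  m2 = a.0 | —a→ m1
Reachable graph of Q (2 states):
  n0 = b.0 + 0 | 0 + a.0 | —a→ n1, —b→ n1
  n1 = 0 | ∅
Partition-refinement fixed point:
  B0 = {m0}
  B1 = {m2}
  B2 = {m1, n1}
  B3 = {n0}
m0 ∈ B0, n0 ∈ B3 → different blocks

P ≁ Q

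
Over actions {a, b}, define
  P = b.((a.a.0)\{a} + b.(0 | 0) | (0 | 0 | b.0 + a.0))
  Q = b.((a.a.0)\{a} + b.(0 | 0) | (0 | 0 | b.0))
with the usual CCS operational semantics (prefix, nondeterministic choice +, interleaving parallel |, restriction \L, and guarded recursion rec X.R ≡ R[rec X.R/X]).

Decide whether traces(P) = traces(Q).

NO — witness ⟨ba⟩

LTS(P): 7 reachable states
  m0 = b.((a.a.0)\{a} + b.(0 | 0) | (0 | 0 | b.0 + a.0)) → -b-> m1
  m1 = (a.a.0)\{a} + b.(0 | 0) | (0 | 0 | b.0 + a.0) → -a-> m2, -b-> m3, -b-> m4
  m2 = b.(0 | 0) | 0 → -b-> m5
  m3 = 0 | 0 | (0 | 0 | b.0 + a.0) → -a-> m5, -b-> m6
  m4 = b.(0 | 0) | (0 | 0 | 0) → -b-> m6
  m5 = 0 | 0 | 0 → stopped
  m6 = 0 | 0 | (0 | 0 | 0) → stopped
LTS(Q): 5 reachable states
  n0 = b.((a.a.0)\{a} + b.(0 | 0) | (0 | 0 | b.0)) → -b-> n1
  n1 = (a.a.0)\{a} + b.(0 | 0) | (0 | 0 | b.0) → -b-> n2, -b-> n3
  n2 = 0 | 0 | (0 | 0 | b.0) → -b-> n4
  n3 = b.(0 | 0) | (0 | 0 | 0) → -b-> n4
  n4 = 0 | 0 | (0 | 0 | 0) → stopped
Trace ⟨ba⟩ through P, begin at {m0}:
  step 1 (b): {m1}
  step 2 (a): {m2}
  P completes σ.
Trace ⟨ba⟩ through Q, begin at {n0}:
  step 1 (b): {n1}
  step 2 (a): ∅  — Q cannot continue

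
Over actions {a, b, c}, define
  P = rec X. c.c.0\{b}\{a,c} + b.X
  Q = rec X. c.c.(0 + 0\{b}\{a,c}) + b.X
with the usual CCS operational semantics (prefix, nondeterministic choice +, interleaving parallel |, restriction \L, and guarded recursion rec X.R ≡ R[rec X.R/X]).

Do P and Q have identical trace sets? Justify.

YES

LTS(P): 3 reachable states
  s0 = rec X. c.c.0\{b}\{a,c} + b.X has moves —b→ s0, —c→ s1
  s1 = c.0\{b}\{a,c} has moves —c→ s2
  s2 = 0\{b}\{a,c} has moves deadlocked
LTS(Q): 3 reachable states
  t0 = rec X. c.c.(0 + 0\{b}\{a,c}) + b.X has moves —b→ t0, —c→ t1
  t1 = c.(0 + 0\{b}\{a,c}) has moves —c→ t2
  t2 = 0 + 0\{b}\{a,c} has moves deadlocked
Partition-refinement fixed point:
  B0 = {s0, t0}
  B1 = {s1, t1}
  B2 = {s2, t2}
s0 ∈ B0, t0 ∈ B0 → same block
Bisimilar ⇒ trace-equivalent.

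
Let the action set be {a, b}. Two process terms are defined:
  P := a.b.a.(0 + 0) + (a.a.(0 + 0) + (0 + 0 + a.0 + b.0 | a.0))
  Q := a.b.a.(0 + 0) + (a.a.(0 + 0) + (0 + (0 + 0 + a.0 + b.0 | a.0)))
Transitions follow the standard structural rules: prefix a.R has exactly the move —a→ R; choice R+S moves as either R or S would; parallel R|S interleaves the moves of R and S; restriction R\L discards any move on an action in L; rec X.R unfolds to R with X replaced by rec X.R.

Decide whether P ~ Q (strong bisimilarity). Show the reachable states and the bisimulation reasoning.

LTS(P): 8 reachable states
  u0 = a.b.a.(0 + 0) + (a.a.(0 + 0) + (0 + 0 + a.0 + b.0 | a.0)) has moves =a=> u1, =a=> u2, =a=> u3, =a=> u4, =b=> u5
  u1 = 0 has moves ·
  u2 = a.(0 + 0) has moves =a=> u6
  u3 = b.0 | 0 has moves =b=> u7
  u4 = b.a.(0 + 0) has moves =b=> u2
  u5 = 0 | a.0 has moves =a=> u7
  u6 = 0 + 0 has moves ·
  u7 = 0 | 0 has moves ·
LTS(Q): 8 reachable states
  v0 = a.b.a.(0 + 0) + (a.a.(0 + 0) + (0 + (0 + 0 + a.0 + b.0 | a.0))) has moves =a=> v1, =a=> v2, =a=> v3, =a=> v4, =b=> v5
  v1 = 0 has moves ·
  v2 = a.(0 + 0) has moves =a=> v6
  v3 = b.0 | 0 has moves =b=> v7
  v4 = b.a.(0 + 0) has moves =b=> v2
  v5 = 0 | a.0 has moves =a=> v7
  v6 = 0 + 0 has moves ·
  v7 = 0 | 0 has moves ·
Partition-refinement fixed point:
  B0 = {u0, v0}
  B1 = {u1, u6, u7, v1, v6, v7}
  B2 = {u2, u5, v2, v5}
  B3 = {u4, v4}
  B4 = {u3, v3}
u0 ∈ B0, v0 ∈ B0 → same block

P ~ Q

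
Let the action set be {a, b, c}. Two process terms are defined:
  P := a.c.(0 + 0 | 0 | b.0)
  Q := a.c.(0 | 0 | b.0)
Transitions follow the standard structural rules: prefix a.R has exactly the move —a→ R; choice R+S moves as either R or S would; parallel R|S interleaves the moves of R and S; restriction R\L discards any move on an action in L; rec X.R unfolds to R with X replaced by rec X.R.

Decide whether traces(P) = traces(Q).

LTS(P): 4 reachable states
  u0 = a.c.(0 + 0 | 0 | b.0) :: -a-> u1
  u1 = c.(0 + 0 | 0 | b.0) :: -c-> u2
  u2 = 0 + 0 | 0 | b.0 :: -b-> u3
  u3 = 0 | 0 | 0 :: ·
LTS(Q): 4 reachable states
  v0 = a.c.(0 | 0 | b.0) :: -a-> v1
  v1 = c.(0 | 0 | b.0) :: -c-> v2
  v2 = 0 | 0 | b.0 :: -b-> v3
  v3 = 0 | 0 | 0 :: ·
Bisimilarity quotient blocks:
  B0 = {u0, v0}
  B1 = {u1, v1}
  B2 = {u2, v2}
  B3 = {u3, v3}
u0 ∈ B0, v0 ∈ B0 → same block
Bisimilar ⇒ trace-equivalent.

traces(P) = traces(Q)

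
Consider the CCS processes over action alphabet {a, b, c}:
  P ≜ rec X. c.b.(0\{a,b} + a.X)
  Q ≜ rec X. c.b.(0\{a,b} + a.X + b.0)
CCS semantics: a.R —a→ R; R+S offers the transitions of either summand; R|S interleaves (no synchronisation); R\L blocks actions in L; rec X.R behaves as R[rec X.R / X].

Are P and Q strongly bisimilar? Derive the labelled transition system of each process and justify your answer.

P's transition system — 3 states:
  u0 = rec X. c.b.(0\{a,b} + a.X) → --c--▸ u1
  u1 = b.(0\{a,b} + a.(rec X. c.b.(0\{a,b} + a.X))) → --b--▸ u2
  u2 = 0\{a,b} + a.(rec X. c.b.(0\{a,b} + a.X)) → --a--▸ u0
Q's transition system — 4 states:
  v0 = rec X. c.b.(0\{a,b} + a.X + b.0) → --c--▸ v1
  v1 = b.(0\{a,b} + a.(rec X. c.b.(0\{a,b} + a.X + b.0)) + b.0) → --b--▸ v2
  v2 = 0\{a,b} + a.(rec X. c.b.(0\{a,b} + a.X + b.0)) + b.0 → --a--▸ v0, --b--▸ v3
  v3 = 0 → (no moves)
Bisimilarity quotient blocks:
  B0 = {u0}
  B1 = {u1}
  B2 = {u2}
  B3 = {v0}
  B4 = {v1}
  B5 = {v2}
  B6 = {v3}
u0 ∈ B0, v0 ∈ B3 → different blocks

not bisimilar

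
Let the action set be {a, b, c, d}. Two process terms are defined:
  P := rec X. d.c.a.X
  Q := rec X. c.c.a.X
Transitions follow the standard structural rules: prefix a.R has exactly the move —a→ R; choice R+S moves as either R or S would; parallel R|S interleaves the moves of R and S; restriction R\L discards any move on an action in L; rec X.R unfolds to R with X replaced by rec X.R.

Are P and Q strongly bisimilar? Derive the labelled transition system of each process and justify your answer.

P's transition system — 3 states:
  m0 = rec X. d.c.a.X :: =d=> m1
  m1 = c.a.(rec X. d.c.a.X) :: =c=> m2
  m2 = a.(rec X. d.c.a.X) :: =a=> m0
Q's transition system — 3 states:
  n0 = rec X. c.c.a.X :: =c=> n1
  n1 = c.a.(rec X. c.c.a.X) :: =c=> n2
  n2 = a.(rec X. c.c.a.X) :: =a=> n0
Bisimilarity quotient blocks:
  B0 = {m0}
  B1 = {m1}
  B2 = {m2}
  B3 = {n0}
  B4 = {n1}
  B5 = {n2}
m0 ∈ B0, n0 ∈ B3 → different blocks

NO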